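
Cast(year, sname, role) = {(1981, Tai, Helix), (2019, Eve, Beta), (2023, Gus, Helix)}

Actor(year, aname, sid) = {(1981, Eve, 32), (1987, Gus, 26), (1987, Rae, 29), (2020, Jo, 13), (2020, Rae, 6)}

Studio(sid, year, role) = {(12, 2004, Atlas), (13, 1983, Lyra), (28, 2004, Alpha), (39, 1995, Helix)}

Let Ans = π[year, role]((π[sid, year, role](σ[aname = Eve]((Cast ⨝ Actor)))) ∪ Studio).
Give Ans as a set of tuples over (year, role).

{(1981, Helix), (1983, Lyra), (1995, Helix), (2004, Alpha), (2004, Atlas)}

Natural join on year: {(1981, Tai, Helix, Eve, 32)}
Filtering on aname = Eve leaves {(1981, Tai, Helix, Eve, 32)}.
π[sid, year, role]: project onto (sid, year, role) → {(32, 1981, Helix)}
Set union of the two operands is {(12, 2004, Atlas), (13, 1983, Lyra), (28, 2004, Alpha), (32, 1981, Helix), (39, 1995, Helix)}.
π[year, role]: project onto (year, role) → {(1981, Helix), (1983, Lyra), (1995, Helix), (2004, Alpha), (2004, Atlas)}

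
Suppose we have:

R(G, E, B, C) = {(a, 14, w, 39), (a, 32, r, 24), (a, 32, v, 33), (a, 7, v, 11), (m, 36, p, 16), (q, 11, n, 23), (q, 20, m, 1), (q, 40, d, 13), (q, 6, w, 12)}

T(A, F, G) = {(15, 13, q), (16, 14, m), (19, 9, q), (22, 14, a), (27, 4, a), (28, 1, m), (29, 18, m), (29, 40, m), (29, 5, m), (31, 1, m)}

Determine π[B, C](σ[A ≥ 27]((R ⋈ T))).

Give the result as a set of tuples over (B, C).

Natural join on G: {(a, 14, w, 39, 22, 14), (a, 14, w, 39, 27, 4), (a, 32, r, 24, 22, 14), (a, 32, r, 24, 27, 4), (a, 32, v, 33, 22, 14), (a, 32, v, 33, 27, 4), (a, 7, v, 11, 22, 14), (a, 7, v, 11, 27, 4), (m, 36, p, 16, 16, 14), (m, 36, p, 16, 28, 1), (m, 36, p, 16, 29, 18), (m, 36, p, 16, 29, 40), (m, 36, p, 16, 29, 5), (m, 36, p, 16, 31, 1), (q, 11, n, 23, 15, 13), (q, 11, n, 23, 19, 9), (q, 20, m, 1, 15, 13), (q, 20, m, 1, 19, 9), (q, 40, d, 13, 15, 13), (q, 40, d, 13, 19, 9), (q, 6, w, 12, 15, 13), (q, 6, w, 12, 19, 9)}
Apply σ_{A ≥ 27}; surviving tuples: {(a, 14, w, 39, 27, 4), (a, 32, r, 24, 27, 4), (a, 32, v, 33, 27, 4), (a, 7, v, 11, 27, 4), (m, 36, p, 16, 28, 1), (m, 36, p, 16, 29, 18), (m, 36, p, 16, 29, 40), (m, 36, p, 16, 29, 5), (m, 36, p, 16, 31, 1)}
π[B, C]: project onto (B, C) (4 duplicate(s) eliminated) → {(p, 16), (r, 24), (v, 11), (v, 33), (w, 39)}

{(p, 16), (r, 24), (v, 11), (v, 33), (w, 39)}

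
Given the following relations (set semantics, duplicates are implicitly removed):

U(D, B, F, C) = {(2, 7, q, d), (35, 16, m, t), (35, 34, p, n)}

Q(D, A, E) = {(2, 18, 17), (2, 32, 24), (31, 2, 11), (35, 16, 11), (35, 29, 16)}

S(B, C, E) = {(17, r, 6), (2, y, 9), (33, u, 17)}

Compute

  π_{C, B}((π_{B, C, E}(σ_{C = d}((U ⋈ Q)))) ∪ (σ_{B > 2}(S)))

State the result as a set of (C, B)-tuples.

{(d, 7), (r, 17), (u, 33)}

U ⋈ Q (natural join on D): {(2, 7, q, d, 18, 17), (2, 7, q, d, 32, 24), (35, 16, m, t, 16, 11), (35, 16, m, t, 29, 16), (35, 34, p, n, 16, 11), (35, 34, p, n, 29, 16)}
Selection C = d: {(2, 7, q, d, 18, 17), (2, 7, q, d, 32, 24)}
Projecting to B, C, E: {(7, d, 17), (7, d, 24)}
Selection B > 2: {(17, r, 6), (33, u, 17)}
Union: {(7, d, 17), (7, d, 24)} with {(17, r, 6), (33, u, 17)} → {(17, r, 6), (33, u, 17), (7, d, 17), (7, d, 24)}
Projecting to C, B (1 duplicate(s) eliminated): {(d, 7), (r, 17), (u, 33)}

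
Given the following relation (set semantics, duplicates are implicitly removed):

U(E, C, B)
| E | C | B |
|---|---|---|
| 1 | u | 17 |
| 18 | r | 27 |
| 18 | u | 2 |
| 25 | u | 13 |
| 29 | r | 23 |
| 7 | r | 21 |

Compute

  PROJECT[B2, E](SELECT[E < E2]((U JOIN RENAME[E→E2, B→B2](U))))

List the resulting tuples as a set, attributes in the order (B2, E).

ρ[E→E2, B→B2]: schema becomes (E2, C, B2); tuples unchanged.
Joining U and RENAME[E→E2, B→B2](U) on C yields {(1, u, 17, 1, 17), (1, u, 17, 18, 2), (1, u, 17, 25, 13), (18, r, 27, 18, 27), (18, r, 27, 29, 23), (18, r, 27, 7, 21), (18, u, 2, 1, 17), (18, u, 2, 18, 2), (18, u, 2, 25, 13), (25, u, 13, 1, 17), (25, u, 13, 18, 2), (25, u, 13, 25, 13), (29, r, 23, 18, 27), (29, r, 23, 29, 23), (29, r, 23, 7, 21), (7, r, 21, 18, 27), (7, r, 21, 29, 23), (7, r, 21, 7, 21)}.
Selection E < E2: {(1, u, 17, 18, 2), (1, u, 17, 25, 13), (18, r, 27, 29, 23), (18, u, 2, 25, 13), (7, r, 21, 18, 27), (7, r, 21, 29, 23)}
Projecting to B2, E: {(13, 1), (13, 18), (2, 1), (23, 18), (23, 7), (27, 7)}

{(13, 1), (13, 18), (2, 1), (23, 18), (23, 7), (27, 7)}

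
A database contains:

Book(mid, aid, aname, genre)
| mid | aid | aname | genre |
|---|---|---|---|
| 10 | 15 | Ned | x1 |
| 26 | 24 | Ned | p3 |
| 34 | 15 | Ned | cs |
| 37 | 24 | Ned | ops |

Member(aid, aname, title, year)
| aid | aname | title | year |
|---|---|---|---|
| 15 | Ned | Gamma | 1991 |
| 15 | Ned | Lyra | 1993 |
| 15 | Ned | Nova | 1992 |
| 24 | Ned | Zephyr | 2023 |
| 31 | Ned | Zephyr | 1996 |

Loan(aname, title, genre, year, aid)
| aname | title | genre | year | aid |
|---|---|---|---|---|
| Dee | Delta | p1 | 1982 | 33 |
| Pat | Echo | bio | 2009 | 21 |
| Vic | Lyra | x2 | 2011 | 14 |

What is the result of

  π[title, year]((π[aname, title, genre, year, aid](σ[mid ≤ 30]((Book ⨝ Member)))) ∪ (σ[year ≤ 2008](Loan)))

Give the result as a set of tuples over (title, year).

Book ⋈ Member (natural join on aid, aname): {(10, 15, Ned, x1, Gamma, 1991), (10, 15, Ned, x1, Lyra, 1993), (10, 15, Ned, x1, Nova, 1992), (26, 24, Ned, p3, Zephyr, 2023), (34, 15, Ned, cs, Gamma, 1991), (34, 15, Ned, cs, Lyra, 1993), (34, 15, Ned, cs, Nova, 1992), (37, 24, Ned, ops, Zephyr, 2023)}
Selection mid ≤ 30: {(10, 15, Ned, x1, Gamma, 1991), (10, 15, Ned, x1, Lyra, 1993), (10, 15, Ned, x1, Nova, 1992), (26, 24, Ned, p3, Zephyr, 2023)}
π[aname, title, genre, year, aid]: project onto (aname, title, genre, year, aid) → {(Ned, Gamma, x1, 1991, 15), (Ned, Lyra, x1, 1993, 15), (Ned, Nova, x1, 1992, 15), (Ned, Zephyr, p3, 2023, 24)}
Selection year ≤ 2008: {(Dee, Delta, p1, 1982, 33)}
Set union of the two operands is {(Dee, Delta, p1, 1982, 33), (Ned, Gamma, x1, 1991, 15), (Ned, Lyra, x1, 1993, 15), (Ned, Nova, x1, 1992, 15), (Ned, Zephyr, p3, 2023, 24)}.
π[title, year]: project onto (title, year) → {(Delta, 1982), (Gamma, 1991), (Lyra, 1993), (Nova, 1992), (Zephyr, 2023)}

{(Delta, 1982), (Gamma, 1991), (Lyra, 1993), (Nova, 1992), (Zephyr, 2023)}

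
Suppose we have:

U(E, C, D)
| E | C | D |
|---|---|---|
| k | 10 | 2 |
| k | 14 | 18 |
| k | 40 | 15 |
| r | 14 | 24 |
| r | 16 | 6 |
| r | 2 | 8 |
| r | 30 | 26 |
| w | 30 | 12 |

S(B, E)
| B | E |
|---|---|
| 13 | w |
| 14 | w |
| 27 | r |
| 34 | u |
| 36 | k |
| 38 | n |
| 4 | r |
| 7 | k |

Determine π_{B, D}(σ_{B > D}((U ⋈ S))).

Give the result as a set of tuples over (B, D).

U ⋈ S (natural join on E): {(k, 10, 2, 36), (k, 10, 2, 7), (k, 14, 18, 36), (k, 14, 18, 7), (k, 40, 15, 36), (k, 40, 15, 7), (r, 14, 24, 27), (r, 14, 24, 4), (r, 16, 6, 27), (r, 16, 6, 4), (r, 2, 8, 27), (r, 2, 8, 4), (r, 30, 26, 27), (r, 30, 26, 4), (w, 30, 12, 13), (w, 30, 12, 14)}
Selection B > D: {(k, 10, 2, 36), (k, 10, 2, 7), (k, 14, 18, 36), (k, 40, 15, 36), (r, 14, 24, 27), (r, 16, 6, 27), (r, 2, 8, 27), (r, 30, 26, 27), (w, 30, 12, 13), (w, 30, 12, 14)}
Keep only column(s) B, D: {(13, 12), (14, 12), (27, 24), (27, 26), (27, 6), (27, 8), (36, 15), (36, 18), (36, 2), (7, 2)}

{(13, 12), (14, 12), (27, 24), (27, 26), (27, 6), (27, 8), (36, 15), (36, 18), (36, 2), (7, 2)}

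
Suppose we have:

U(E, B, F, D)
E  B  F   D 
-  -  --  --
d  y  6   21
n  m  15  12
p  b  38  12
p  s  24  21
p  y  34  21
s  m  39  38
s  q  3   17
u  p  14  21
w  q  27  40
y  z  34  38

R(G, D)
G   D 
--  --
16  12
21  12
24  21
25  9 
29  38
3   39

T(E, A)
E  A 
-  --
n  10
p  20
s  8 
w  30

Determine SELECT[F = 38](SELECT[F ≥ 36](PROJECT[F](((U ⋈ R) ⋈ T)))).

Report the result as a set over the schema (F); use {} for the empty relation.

{38}

Joining U and R on D yields {(d, y, 6, 21, 24), (n, m, 15, 12, 16), (n, m, 15, 12, 21), (p, b, 38, 12, 16), (p, b, 38, 12, 21), (p, s, 24, 21, 24), (p, y, 34, 21, 24), (s, m, 39, 38, 29), (u, p, 14, 21, 24), (y, z, 34, 38, 29)}.
Joining (U ⋈ R) and T on E yields {(n, m, 15, 12, 16, 10), (n, m, 15, 12, 21, 10), (p, b, 38, 12, 16, 20), (p, b, 38, 12, 21, 20), (p, s, 24, 21, 24, 20), (p, y, 34, 21, 24, 20), (s, m, 39, 38, 29, 8)}.
Projecting to F (2 duplicate(s) eliminated): {15, 24, 34, 38, 39}
Selection F ≥ 36: {38, 39}
Selection F = 38: {38}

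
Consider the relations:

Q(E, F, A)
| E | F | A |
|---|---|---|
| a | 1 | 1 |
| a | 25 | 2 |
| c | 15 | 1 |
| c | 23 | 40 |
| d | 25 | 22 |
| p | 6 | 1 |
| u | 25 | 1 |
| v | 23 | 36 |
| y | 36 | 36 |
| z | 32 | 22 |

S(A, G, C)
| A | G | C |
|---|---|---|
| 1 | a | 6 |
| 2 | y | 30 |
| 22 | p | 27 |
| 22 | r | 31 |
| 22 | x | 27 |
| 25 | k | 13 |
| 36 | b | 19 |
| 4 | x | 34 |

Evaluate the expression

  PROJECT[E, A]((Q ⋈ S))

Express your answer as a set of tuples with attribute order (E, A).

Q ⋈ S (natural join on A): {(a, 1, 1, a, 6), (a, 25, 2, y, 30), (c, 15, 1, a, 6), (d, 25, 22, p, 27), (d, 25, 22, r, 31), (d, 25, 22, x, 27), (p, 6, 1, a, 6), (u, 25, 1, a, 6), (v, 23, 36, b, 19), (y, 36, 36, b, 19), (z, 32, 22, p, 27), (z, 32, 22, r, 31), (z, 32, 22, x, 27)}
π_{E, A} gives {(a, 1), (a, 2), (c, 1), (d, 22), (p, 1), (u, 1), (v, 36), (y, 36), (z, 22)} (4 duplicate(s) eliminated).

{(a, 1), (a, 2), (c, 1), (d, 22), (p, 1), (u, 1), (v, 36), (y, 36), (z, 22)}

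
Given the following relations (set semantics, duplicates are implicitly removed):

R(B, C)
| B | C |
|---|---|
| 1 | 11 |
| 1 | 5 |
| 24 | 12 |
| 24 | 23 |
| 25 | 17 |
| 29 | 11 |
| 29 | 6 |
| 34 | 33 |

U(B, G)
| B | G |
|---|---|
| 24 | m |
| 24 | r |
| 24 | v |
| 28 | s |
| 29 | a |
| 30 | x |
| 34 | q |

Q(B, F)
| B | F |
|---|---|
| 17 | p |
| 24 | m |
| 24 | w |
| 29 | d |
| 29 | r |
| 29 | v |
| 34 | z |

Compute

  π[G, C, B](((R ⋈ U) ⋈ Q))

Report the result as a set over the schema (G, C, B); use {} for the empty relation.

{(a, 11, 29), (a, 6, 29), (m, 12, 24), (m, 23, 24), (q, 33, 34), (r, 12, 24), (r, 23, 24), (v, 12, 24), (v, 23, 24)}

Joining R and U on B yields {(24, 12, m), (24, 12, r), (24, 12, v), (24, 23, m), (24, 23, r), (24, 23, v), (29, 11, a), (29, 6, a), (34, 33, q)}.
Joining (R ⋈ U) and Q on B yields {(24, 12, m, m), (24, 12, m, w), (24, 12, r, m), (24, 12, r, w), (24, 12, v, m), (24, 12, v, w), (24, 23, m, m), (24, 23, m, w), (24, 23, r, m), (24, 23, r, w), (24, 23, v, m), (24, 23, v, w), (29, 11, a, d), (29, 11, a, r), (29, 11, a, v), (29, 6, a, d), (29, 6, a, r), (29, 6, a, v), (34, 33, q, z)}.
Keep only column(s) G, C, B (10 duplicate(s) eliminated): {(a, 11, 29), (a, 6, 29), (m, 12, 24), (m, 23, 24), (q, 33, 34), (r, 12, 24), (r, 23, 24), (v, 12, 24), (v, 23, 24)}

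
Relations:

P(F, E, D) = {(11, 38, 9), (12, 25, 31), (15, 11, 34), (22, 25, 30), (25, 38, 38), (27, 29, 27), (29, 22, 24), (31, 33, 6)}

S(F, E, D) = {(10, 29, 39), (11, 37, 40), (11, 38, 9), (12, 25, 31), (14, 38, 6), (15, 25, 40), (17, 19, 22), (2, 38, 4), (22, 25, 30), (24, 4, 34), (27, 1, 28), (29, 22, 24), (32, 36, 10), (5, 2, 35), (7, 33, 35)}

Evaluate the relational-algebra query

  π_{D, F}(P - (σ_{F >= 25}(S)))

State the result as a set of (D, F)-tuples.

{(27, 27), (30, 22), (31, 12), (34, 15), (38, 25), (6, 31), (9, 11)}

Filtering on F >= 25 leaves {(27, 1, 28), (29, 22, 24), (32, 36, 10)}.
Set difference of the two operands is {(11, 38, 9), (12, 25, 31), (15, 11, 34), (22, 25, 30), (25, 38, 38), (27, 29, 27), (31, 33, 6)}.
Projecting to D, F: {(27, 27), (30, 22), (31, 12), (34, 15), (38, 25), (6, 31), (9, 11)}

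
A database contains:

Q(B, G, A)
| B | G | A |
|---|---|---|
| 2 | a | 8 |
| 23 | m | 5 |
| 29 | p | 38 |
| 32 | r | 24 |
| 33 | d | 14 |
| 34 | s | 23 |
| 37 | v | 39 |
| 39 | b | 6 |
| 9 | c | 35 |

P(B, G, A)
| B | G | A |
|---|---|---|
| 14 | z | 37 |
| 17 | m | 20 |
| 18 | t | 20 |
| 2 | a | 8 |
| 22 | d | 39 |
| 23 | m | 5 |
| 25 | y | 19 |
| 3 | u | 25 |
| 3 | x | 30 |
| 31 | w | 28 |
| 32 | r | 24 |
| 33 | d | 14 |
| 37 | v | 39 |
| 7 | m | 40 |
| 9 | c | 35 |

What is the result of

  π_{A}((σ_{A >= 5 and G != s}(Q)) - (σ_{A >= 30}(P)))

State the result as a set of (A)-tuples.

{14, 24, 38, 5, 6, 8}

Apply σ_{A >= 5 and G != s}; surviving tuples: {(2, a, 8), (23, m, 5), (29, p, 38), (32, r, 24), (33, d, 14), (37, v, 39), (39, b, 6), (9, c, 35)}
Apply σ_{A >= 30}; surviving tuples: {(14, z, 37), (22, d, 39), (3, x, 30), (37, v, 39), (7, m, 40), (9, c, 35)}
Set difference of the two operands is {(2, a, 8), (23, m, 5), (29, p, 38), (32, r, 24), (33, d, 14), (39, b, 6)}.
Projecting to A: {14, 24, 38, 5, 6, 8}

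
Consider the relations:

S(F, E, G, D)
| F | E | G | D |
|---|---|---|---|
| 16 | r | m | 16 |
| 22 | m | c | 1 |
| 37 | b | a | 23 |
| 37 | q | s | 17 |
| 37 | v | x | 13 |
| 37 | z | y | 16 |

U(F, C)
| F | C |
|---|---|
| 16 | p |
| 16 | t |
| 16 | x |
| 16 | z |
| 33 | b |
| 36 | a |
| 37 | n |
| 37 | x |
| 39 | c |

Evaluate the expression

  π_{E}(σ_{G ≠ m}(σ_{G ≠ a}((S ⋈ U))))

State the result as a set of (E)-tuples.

{q, v, z}

Joining S and U on F yields {(16, r, m, 16, p), (16, r, m, 16, t), (16, r, m, 16, x), (16, r, m, 16, z), (37, b, a, 23, n), (37, b, a, 23, x), (37, q, s, 17, n), (37, q, s, 17, x), (37, v, x, 13, n), (37, v, x, 13, x), (37, z, y, 16, n), (37, z, y, 16, x)}.
Filtering on G ≠ a leaves {(16, r, m, 16, p), (16, r, m, 16, t), (16, r, m, 16, x), (16, r, m, 16, z), (37, q, s, 17, n), (37, q, s, 17, x), (37, v, x, 13, n), (37, v, x, 13, x), (37, z, y, 16, n), (37, z, y, 16, x)}.
Filtering on G ≠ m leaves {(37, q, s, 17, n), (37, q, s, 17, x), (37, v, x, 13, n), (37, v, x, 13, x), (37, z, y, 16, n), (37, z, y, 16, x)}.
π_{E} gives {q, v, z} (3 duplicate(s) eliminated).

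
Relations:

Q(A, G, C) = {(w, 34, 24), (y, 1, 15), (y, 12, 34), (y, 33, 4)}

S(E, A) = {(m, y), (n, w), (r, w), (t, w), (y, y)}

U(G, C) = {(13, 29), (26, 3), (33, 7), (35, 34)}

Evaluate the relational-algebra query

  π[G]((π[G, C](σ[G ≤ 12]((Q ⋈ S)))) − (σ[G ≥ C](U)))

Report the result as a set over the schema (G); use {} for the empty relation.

{1, 12}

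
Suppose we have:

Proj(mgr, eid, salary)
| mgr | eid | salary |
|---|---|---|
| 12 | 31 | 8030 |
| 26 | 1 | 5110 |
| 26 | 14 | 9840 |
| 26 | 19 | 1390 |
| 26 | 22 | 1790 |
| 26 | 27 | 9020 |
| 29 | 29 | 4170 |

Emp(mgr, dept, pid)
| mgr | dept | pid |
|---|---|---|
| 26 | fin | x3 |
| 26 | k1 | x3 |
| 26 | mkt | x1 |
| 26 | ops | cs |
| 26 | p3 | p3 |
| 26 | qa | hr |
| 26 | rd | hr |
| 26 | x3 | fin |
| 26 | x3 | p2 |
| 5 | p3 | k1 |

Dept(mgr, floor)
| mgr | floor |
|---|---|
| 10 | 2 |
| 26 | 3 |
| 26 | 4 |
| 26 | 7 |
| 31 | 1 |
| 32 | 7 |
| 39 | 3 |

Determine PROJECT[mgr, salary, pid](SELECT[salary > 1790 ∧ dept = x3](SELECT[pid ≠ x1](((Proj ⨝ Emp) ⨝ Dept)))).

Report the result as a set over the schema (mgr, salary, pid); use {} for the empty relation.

{(26, 5110, fin), (26, 5110, p2), (26, 9020, fin), (26, 9020, p2), (26, 9840, fin), (26, 9840, p2)}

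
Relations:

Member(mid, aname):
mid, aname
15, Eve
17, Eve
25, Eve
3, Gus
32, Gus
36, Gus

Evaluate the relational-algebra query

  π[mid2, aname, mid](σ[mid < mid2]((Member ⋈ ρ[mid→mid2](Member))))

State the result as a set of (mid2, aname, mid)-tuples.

{(17, Eve, 15), (25, Eve, 15), (25, Eve, 17), (32, Gus, 3), (36, Gus, 3), (36, Gus, 32)}

ρ[mid→mid2]: schema becomes (mid2, aname); tuples unchanged.
Joining Member and ρ[mid→mid2](Member) on aname yields {(15, Eve, 15), (15, Eve, 17), (15, Eve, 25), (17, Eve, 15), (17, Eve, 17), (17, Eve, 25), (25, Eve, 15), (25, Eve, 17), (25, Eve, 25), (3, Gus, 3), (3, Gus, 32), (3, Gus, 36), (32, Gus, 3), (32, Gus, 32), (32, Gus, 36), (36, Gus, 3), (36, Gus, 32), (36, Gus, 36)}.
Apply σ_{mid < mid2}; surviving tuples: {(15, Eve, 17), (15, Eve, 25), (17, Eve, 25), (3, Gus, 32), (3, Gus, 36), (32, Gus, 36)}
Projecting to mid2, aname, mid: {(17, Eve, 15), (25, Eve, 15), (25, Eve, 17), (32, Gus, 3), (36, Gus, 3), (36, Gus, 32)}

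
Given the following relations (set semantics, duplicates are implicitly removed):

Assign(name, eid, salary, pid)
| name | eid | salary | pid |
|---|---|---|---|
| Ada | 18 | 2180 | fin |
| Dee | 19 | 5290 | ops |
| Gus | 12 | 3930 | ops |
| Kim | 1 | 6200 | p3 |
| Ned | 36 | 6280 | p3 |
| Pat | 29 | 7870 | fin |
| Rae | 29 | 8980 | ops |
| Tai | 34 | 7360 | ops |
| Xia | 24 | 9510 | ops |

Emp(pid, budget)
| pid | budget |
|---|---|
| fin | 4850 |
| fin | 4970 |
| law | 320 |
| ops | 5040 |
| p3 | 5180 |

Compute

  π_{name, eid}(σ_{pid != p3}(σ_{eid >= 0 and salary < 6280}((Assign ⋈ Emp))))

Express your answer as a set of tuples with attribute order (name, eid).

Assign ⋈ Emp (natural join on pid): {(Ada, 18, 2180, fin, 4850), (Ada, 18, 2180, fin, 4970), (Dee, 19, 5290, ops, 5040), (Gus, 12, 3930, ops, 5040), (Kim, 1, 6200, p3, 5180), (Ned, 36, 6280, p3, 5180), (Pat, 29, 7870, fin, 4850), (Pat, 29, 7870, fin, 4970), (Rae, 29, 8980, ops, 5040), (Tai, 34, 7360, ops, 5040), (Xia, 24, 9510, ops, 5040)}
σ[eid >= 0 and salary < 6280]: keep tuples satisfying eid >= 0 and salary < 6280 → {(Ada, 18, 2180, fin, 4850), (Ada, 18, 2180, fin, 4970), (Dee, 19, 5290, ops, 5040), (Gus, 12, 3930, ops, 5040), (Kim, 1, 6200, p3, 5180)}
σ[pid != p3]: keep tuples satisfying pid != p3 → {(Ada, 18, 2180, fin, 4850), (Ada, 18, 2180, fin, 4970), (Dee, 19, 5290, ops, 5040), (Gus, 12, 3930, ops, 5040)}
π_{name, eid} gives {(Ada, 18), (Dee, 19), (Gus, 12)} (1 duplicate(s) eliminated).

{(Ada, 18), (Dee, 19), (Gus, 12)}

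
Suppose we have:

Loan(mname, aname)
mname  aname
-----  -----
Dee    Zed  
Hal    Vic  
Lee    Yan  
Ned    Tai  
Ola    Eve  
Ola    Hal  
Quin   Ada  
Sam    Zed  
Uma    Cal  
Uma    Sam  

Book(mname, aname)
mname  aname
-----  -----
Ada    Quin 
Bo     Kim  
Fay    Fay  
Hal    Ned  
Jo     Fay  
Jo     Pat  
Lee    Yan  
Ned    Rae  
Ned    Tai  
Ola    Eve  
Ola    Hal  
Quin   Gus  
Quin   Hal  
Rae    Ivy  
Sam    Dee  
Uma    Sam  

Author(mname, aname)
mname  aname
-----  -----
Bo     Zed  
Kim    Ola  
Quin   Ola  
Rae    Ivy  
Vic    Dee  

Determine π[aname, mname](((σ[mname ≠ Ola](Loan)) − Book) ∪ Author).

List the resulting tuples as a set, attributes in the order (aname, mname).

{(Ada, Quin), (Cal, Uma), (Dee, Vic), (Ivy, Rae), (Ola, Kim), (Ola, Quin), (Vic, Hal), (Zed, Bo), (Zed, Dee), (Zed, Sam)}

σ[mname ≠ Ola]: keep tuples satisfying mname ≠ Ola → {(Dee, Zed), (Hal, Vic), (Lee, Yan), (Ned, Tai), (Quin, Ada), (Sam, Zed), (Uma, Cal), (Uma, Sam)}
Difference: {(Dee, Zed), (Hal, Vic), (Lee, Yan), (Ned, Tai), (Quin, Ada), (Sam, Zed), (Uma, Cal), (Uma, Sam)} with {(Ada, Quin), (Bo, Kim), (Fay, Fay), (Hal, Ned), (Jo, Fay), (Jo, Pat), (Lee, Yan), (Ned, Rae), (Ned, Tai), (Ola, Eve), (Ola, Hal), (Quin, Gus), (Quin, Hal), (Rae, Ivy), (Sam, Dee), (Uma, Sam)} → {(Dee, Zed), (Hal, Vic), (Quin, Ada), (Sam, Zed), (Uma, Cal)}
Union: {(Dee, Zed), (Hal, Vic), (Quin, Ada), (Sam, Zed), (Uma, Cal)} with {(Bo, Zed), (Kim, Ola), (Quin, Ola), (Rae, Ivy), (Vic, Dee)} → {(Bo, Zed), (Dee, Zed), (Hal, Vic), (Kim, Ola), (Quin, Ada), (Quin, Ola), (Rae, Ivy), (Sam, Zed), (Uma, Cal), (Vic, Dee)}
Projecting to aname, mname: {(Ada, Quin), (Cal, Uma), (Dee, Vic), (Ivy, Rae), (Ola, Kim), (Ola, Quin), (Vic, Hal), (Zed, Bo), (Zed, Dee), (Zed, Sam)}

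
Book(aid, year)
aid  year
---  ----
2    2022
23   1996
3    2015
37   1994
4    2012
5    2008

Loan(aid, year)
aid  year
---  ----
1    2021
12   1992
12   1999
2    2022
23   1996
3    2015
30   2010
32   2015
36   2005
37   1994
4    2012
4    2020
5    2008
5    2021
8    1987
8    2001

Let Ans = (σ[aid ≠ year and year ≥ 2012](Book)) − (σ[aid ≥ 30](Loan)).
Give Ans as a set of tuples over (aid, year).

Apply σ_{aid ≠ year and year ≥ 2012}; surviving tuples: {(2, 2022), (3, 2015), (4, 2012)}
Apply σ_{aid ≥ 30}; surviving tuples: {(30, 2010), (32, 2015), (36, 2005), (37, 1994)}
Taking the difference: {(2, 2022), (3, 2015), (4, 2012)}

{(2, 2022), (3, 2015), (4, 2012)}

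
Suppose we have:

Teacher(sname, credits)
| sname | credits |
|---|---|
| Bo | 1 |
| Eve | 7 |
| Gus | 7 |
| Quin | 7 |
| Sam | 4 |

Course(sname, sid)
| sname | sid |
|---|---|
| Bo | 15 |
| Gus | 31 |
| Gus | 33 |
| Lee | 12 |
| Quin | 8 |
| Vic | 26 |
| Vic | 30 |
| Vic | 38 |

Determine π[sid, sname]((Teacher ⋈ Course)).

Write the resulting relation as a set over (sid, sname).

Teacher ⋈ Course (natural join on sname): {(Bo, 1, 15), (Gus, 7, 31), (Gus, 7, 33), (Quin, 7, 8)}
π_{sid, sname} gives {(15, Bo), (31, Gus), (33, Gus), (8, Quin)}.

{(15, Bo), (31, Gus), (33, Gus), (8, Quin)}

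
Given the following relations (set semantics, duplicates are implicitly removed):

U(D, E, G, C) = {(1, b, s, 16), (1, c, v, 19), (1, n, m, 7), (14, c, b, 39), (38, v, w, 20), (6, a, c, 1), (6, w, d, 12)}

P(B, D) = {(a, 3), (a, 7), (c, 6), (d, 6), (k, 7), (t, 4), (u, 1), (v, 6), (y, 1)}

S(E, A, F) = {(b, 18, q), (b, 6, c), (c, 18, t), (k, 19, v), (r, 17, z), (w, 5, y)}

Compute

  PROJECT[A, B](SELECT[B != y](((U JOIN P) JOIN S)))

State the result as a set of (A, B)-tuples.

{(18, u), (5, c), (5, d), (5, v), (6, u)}

U ⋈ P (natural join on D): {(1, b, s, 16, u), (1, b, s, 16, y), (1, c, v, 19, u), (1, c, v, 19, y), (1, n, m, 7, u), (1, n, m, 7, y), (6, a, c, 1, c), (6, a, c, 1, d), (6, a, c, 1, v), (6, w, d, 12, c), (6, w, d, 12, d), (6, w, d, 12, v)}
(U JOIN P) ⋈ S (natural join on E): {(1, b, s, 16, u, 18, q), (1, b, s, 16, u, 6, c), (1, b, s, 16, y, 18, q), (1, b, s, 16, y, 6, c), (1, c, v, 19, u, 18, t), (1, c, v, 19, y, 18, t), (6, w, d, 12, c, 5, y), (6, w, d, 12, d, 5, y), (6, w, d, 12, v, 5, y)}
σ[B != y]: keep tuples satisfying B != y → {(1, b, s, 16, u, 18, q), (1, b, s, 16, u, 6, c), (1, c, v, 19, u, 18, t), (6, w, d, 12, c, 5, y), (6, w, d, 12, d, 5, y), (6, w, d, 12, v, 5, y)}
π[A, B]: project onto (A, B) (1 duplicate(s) eliminated) → {(18, u), (5, c), (5, d), (5, v), (6, u)}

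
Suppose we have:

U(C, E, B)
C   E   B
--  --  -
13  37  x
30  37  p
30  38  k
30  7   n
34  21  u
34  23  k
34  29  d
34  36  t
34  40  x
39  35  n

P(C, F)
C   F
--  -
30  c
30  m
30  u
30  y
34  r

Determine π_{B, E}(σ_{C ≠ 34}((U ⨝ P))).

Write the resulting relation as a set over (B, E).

{(k, 38), (n, 7), (p, 37)}

Natural join on C: {(30, 37, p, c), (30, 37, p, m), (30, 37, p, u), (30, 37, p, y), (30, 38, k, c), (30, 38, k, m), (30, 38, k, u), (30, 38, k, y), (30, 7, n, c), (30, 7, n, m), (30, 7, n, u), (30, 7, n, y), (34, 21, u, r), (34, 23, k, r), (34, 29, d, r), (34, 36, t, r), (34, 40, x, r)}
Apply σ_{C ≠ 34}; surviving tuples: {(30, 37, p, c), (30, 37, p, m), (30, 37, p, u), (30, 37, p, y), (30, 38, k, c), (30, 38, k, m), (30, 38, k, u), (30, 38, k, y), (30, 7, n, c), (30, 7, n, m), (30, 7, n, u), (30, 7, n, y)}
Projecting to B, E (9 duplicate(s) eliminated): {(k, 38), (n, 7), (p, 37)}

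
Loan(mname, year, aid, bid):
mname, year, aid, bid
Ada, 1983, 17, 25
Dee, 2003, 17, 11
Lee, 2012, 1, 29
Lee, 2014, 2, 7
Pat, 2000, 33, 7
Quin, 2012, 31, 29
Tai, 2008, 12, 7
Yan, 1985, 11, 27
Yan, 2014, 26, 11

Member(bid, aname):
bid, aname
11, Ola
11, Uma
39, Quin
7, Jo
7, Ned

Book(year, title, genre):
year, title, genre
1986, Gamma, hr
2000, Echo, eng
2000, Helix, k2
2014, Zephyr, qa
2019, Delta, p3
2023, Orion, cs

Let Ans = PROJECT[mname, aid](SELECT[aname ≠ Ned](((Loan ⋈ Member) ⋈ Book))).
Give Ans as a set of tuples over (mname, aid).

Loan ⋈ Member (natural join on bid): {(Dee, 2003, 17, 11, Ola), (Dee, 2003, 17, 11, Uma), (Lee, 2014, 2, 7, Jo), (Lee, 2014, 2, 7, Ned), (Pat, 2000, 33, 7, Jo), (Pat, 2000, 33, 7, Ned), (Tai, 2008, 12, 7, Jo), (Tai, 2008, 12, 7, Ned), (Yan, 2014, 26, 11, Ola), (Yan, 2014, 26, 11, Uma)}
(Loan ⋈ Member) ⋈ Book (natural join on year): {(Lee, 2014, 2, 7, Jo, Zephyr, qa), (Lee, 2014, 2, 7, Ned, Zephyr, qa), (Pat, 2000, 33, 7, Jo, Echo, eng), (Pat, 2000, 33, 7, Jo, Helix, k2), (Pat, 2000, 33, 7, Ned, Echo, eng), (Pat, 2000, 33, 7, Ned, Helix, k2), (Yan, 2014, 26, 11, Ola, Zephyr, qa), (Yan, 2014, 26, 11, Uma, Zephyr, qa)}
σ[aname ≠ Ned]: keep tuples satisfying aname ≠ Ned → {(Lee, 2014, 2, 7, Jo, Zephyr, qa), (Pat, 2000, 33, 7, Jo, Echo, eng), (Pat, 2000, 33, 7, Jo, Helix, k2), (Yan, 2014, 26, 11, Ola, Zephyr, qa), (Yan, 2014, 26, 11, Uma, Zephyr, qa)}
π[mname, aid]: project onto (mname, aid) (2 duplicate(s) eliminated) → {(Lee, 2), (Pat, 33), (Yan, 26)}

{(Lee, 2), (Pat, 33), (Yan, 26)}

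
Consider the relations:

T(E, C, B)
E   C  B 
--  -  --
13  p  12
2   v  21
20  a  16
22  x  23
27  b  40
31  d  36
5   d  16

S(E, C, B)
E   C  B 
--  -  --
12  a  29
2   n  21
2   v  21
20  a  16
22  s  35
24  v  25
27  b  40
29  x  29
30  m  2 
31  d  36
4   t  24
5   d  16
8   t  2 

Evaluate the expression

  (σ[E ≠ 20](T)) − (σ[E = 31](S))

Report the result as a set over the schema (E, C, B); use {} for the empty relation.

Selection E ≠ 20: {(13, p, 12), (2, v, 21), (22, x, 23), (27, b, 40), (31, d, 36), (5, d, 16)}
Selection E = 31: {(31, d, 36)}
Taking the difference: {(13, p, 12), (2, v, 21), (22, x, 23), (27, b, 40), (5, d, 16)}

{(13, p, 12), (2, v, 21), (22, x, 23), (27, b, 40), (5, d, 16)}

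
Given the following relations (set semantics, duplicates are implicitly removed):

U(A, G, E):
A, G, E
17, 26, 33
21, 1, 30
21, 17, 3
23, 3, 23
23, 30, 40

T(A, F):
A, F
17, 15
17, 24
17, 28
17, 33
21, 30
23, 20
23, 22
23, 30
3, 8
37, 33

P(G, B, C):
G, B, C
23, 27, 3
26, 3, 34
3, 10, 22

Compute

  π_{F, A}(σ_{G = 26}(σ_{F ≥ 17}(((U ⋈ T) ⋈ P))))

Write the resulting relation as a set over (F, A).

{(24, 17), (28, 17), (33, 17)}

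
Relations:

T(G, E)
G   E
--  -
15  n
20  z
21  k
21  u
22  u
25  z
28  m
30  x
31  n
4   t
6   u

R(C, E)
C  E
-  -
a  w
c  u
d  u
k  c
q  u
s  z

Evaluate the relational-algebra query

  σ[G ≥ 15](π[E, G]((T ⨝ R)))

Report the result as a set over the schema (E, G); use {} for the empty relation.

{(u, 21), (u, 22), (z, 20), (z, 25)}

T ⋈ R (natural join on E): {(20, z, s), (21, u, c), (21, u, d), (21, u, q), (22, u, c), (22, u, d), (22, u, q), (25, z, s), (6, u, c), (6, u, d), (6, u, q)}
Keep only column(s) E, G (6 duplicate(s) eliminated): {(u, 21), (u, 22), (u, 6), (z, 20), (z, 25)}
Apply σ_{G ≥ 15}; surviving tuples: {(u, 21), (u, 22), (z, 20), (z, 25)}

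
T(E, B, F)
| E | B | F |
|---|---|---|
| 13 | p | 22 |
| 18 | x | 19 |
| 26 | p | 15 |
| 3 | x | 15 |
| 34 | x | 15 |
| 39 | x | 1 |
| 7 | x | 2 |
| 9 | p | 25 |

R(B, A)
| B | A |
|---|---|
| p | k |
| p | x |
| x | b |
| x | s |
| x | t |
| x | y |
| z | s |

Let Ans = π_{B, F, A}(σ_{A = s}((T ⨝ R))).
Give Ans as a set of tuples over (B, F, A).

{(x, 1, s), (x, 15, s), (x, 19, s), (x, 2, s)}

Joining T and R on B yields {(13, p, 22, k), (13, p, 22, x), (18, x, 19, b), (18, x, 19, s), (18, x, 19, t), (18, x, 19, y), (26, p, 15, k), (26, p, 15, x), (3, x, 15, b), (3, x, 15, s), (3, x, 15, t), (3, x, 15, y), (34, x, 15, b), (34, x, 15, s), (34, x, 15, t), (34, x, 15, y), (39, x, 1, b), (39, x, 1, s), (39, x, 1, t), (39, x, 1, y), (7, x, 2, b), (7, x, 2, s), (7, x, 2, t), (7, x, 2, y), (9, p, 25, k), (9, p, 25, x)}.
Apply σ_{A = s}; surviving tuples: {(18, x, 19, s), (3, x, 15, s), (34, x, 15, s), (39, x, 1, s), (7, x, 2, s)}
π[B, F, A]: project onto (B, F, A) (1 duplicate(s) eliminated) → {(x, 1, s), (x, 15, s), (x, 19, s), (x, 2, s)}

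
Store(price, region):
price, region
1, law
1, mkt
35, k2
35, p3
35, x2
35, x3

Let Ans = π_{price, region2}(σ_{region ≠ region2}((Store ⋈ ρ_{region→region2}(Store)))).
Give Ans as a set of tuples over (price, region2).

ρ[region→region2]: schema becomes (price, region2); tuples unchanged.
Store ⋈ ρ_{region→region2}(Store) (natural join on price): {(1, law, law), (1, law, mkt), (1, mkt, law), (1, mkt, mkt), (35, k2, k2), (35, k2, p3), (35, k2, x2), (35, k2, x3), (35, p3, k2), (35, p3, p3), (35, p3, x2), (35, p3, x3), (35, x2, k2), (35, x2, p3), (35, x2, x2), (35, x2, x3), (35, x3, k2), (35, x3, p3), (35, x3, x2), (35, x3, x3)}
σ[region ≠ region2]: keep tuples satisfying region ≠ region2 → {(1, law, mkt), (1, mkt, law), (35, k2, p3), (35, k2, x2), (35, k2, x3), (35, p3, k2), (35, p3, x2), (35, p3, x3), (35, x2, k2), (35, x2, p3), (35, x2, x3), (35, x3, k2), (35, x3, p3), (35, x3, x2)}
Keep only column(s) price, region2 (8 duplicate(s) eliminated): {(1, law), (1, mkt), (35, k2), (35, p3), (35, x2), (35, x3)}

{(1, law), (1, mkt), (35, k2), (35, p3), (35, x2), (35, x3)}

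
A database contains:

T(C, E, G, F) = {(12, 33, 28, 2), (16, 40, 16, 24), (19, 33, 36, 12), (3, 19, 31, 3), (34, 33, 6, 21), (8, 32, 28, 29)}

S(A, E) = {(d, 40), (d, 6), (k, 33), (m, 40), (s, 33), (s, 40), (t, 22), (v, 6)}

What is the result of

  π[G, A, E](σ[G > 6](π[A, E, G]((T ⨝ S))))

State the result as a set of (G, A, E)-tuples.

Joining T and S on E yields {(12, 33, 28, 2, k), (12, 33, 28, 2, s), (16, 40, 16, 24, d), (16, 40, 16, 24, m), (16, 40, 16, 24, s), (19, 33, 36, 12, k), (19, 33, 36, 12, s), (34, 33, 6, 21, k), (34, 33, 6, 21, s)}.
Keep only column(s) A, E, G: {(d, 40, 16), (k, 33, 28), (k, 33, 36), (k, 33, 6), (m, 40, 16), (s, 33, 28), (s, 33, 36), (s, 33, 6), (s, 40, 16)}
σ[G > 6]: keep tuples satisfying G > 6 → {(d, 40, 16), (k, 33, 28), (k, 33, 36), (m, 40, 16), (s, 33, 28), (s, 33, 36), (s, 40, 16)}
Keep only column(s) G, A, E: {(16, d, 40), (16, m, 40), (16, s, 40), (28, k, 33), (28, s, 33), (36, k, 33), (36, s, 33)}

{(16, d, 40), (16, m, 40), (16, s, 40), (28, k, 33), (28, s, 33), (36, k, 33), (36, s, 33)}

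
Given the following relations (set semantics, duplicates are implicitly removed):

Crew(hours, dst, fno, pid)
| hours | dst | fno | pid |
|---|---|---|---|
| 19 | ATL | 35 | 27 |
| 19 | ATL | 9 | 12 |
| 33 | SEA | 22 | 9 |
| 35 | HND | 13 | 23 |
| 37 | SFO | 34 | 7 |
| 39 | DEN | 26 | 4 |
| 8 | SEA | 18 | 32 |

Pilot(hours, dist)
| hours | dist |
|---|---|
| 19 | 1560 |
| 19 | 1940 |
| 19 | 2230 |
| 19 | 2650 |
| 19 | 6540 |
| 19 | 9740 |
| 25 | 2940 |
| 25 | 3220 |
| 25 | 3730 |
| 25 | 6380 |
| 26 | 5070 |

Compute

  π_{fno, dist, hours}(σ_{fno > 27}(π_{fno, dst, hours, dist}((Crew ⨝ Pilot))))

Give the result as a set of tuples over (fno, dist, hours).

Joining Crew and Pilot on hours yields {(19, ATL, 35, 27, 1560), (19, ATL, 35, 27, 1940), (19, ATL, 35, 27, 2230), (19, ATL, 35, 27, 2650), (19, ATL, 35, 27, 6540), (19, ATL, 35, 27, 9740), (19, ATL, 9, 12, 1560), (19, ATL, 9, 12, 1940), (19, ATL, 9, 12, 2230), (19, ATL, 9, 12, 2650), (19, ATL, 9, 12, 6540), (19, ATL, 9, 12, 9740)}.
π_{fno, dst, hours, dist} gives {(35, ATL, 19, 1560), (35, ATL, 19, 1940), (35, ATL, 19, 2230), (35, ATL, 19, 2650), (35, ATL, 19, 6540), (35, ATL, 19, 9740), (9, ATL, 19, 1560), (9, ATL, 19, 1940), (9, ATL, 19, 2230), (9, ATL, 19, 2650), (9, ATL, 19, 6540), (9, ATL, 19, 9740)}.
Apply σ_{fno > 27}; surviving tuples: {(35, ATL, 19, 1560), (35, ATL, 19, 1940), (35, ATL, 19, 2230), (35, ATL, 19, 2650), (35, ATL, 19, 6540), (35, ATL, 19, 9740)}
π_{fno, dist, hours} gives {(35, 1560, 19), (35, 1940, 19), (35, 2230, 19), (35, 2650, 19), (35, 6540, 19), (35, 9740, 19)}.

{(35, 1560, 19), (35, 1940, 19), (35, 2230, 19), (35, 2650, 19), (35, 6540, 19), (35, 9740, 19)}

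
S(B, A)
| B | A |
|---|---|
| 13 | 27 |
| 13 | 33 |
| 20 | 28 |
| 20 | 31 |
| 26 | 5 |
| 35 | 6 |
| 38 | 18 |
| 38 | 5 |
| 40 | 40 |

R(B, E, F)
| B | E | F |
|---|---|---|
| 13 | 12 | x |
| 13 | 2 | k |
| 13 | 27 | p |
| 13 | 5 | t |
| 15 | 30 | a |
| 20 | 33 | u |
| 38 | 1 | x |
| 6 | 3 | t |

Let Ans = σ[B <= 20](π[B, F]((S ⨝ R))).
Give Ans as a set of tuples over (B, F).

Natural join on B: {(13, 27, 12, x), (13, 27, 2, k), (13, 27, 27, p), (13, 27, 5, t), (13, 33, 12, x), (13, 33, 2, k), (13, 33, 27, p), (13, 33, 5, t), (20, 28, 33, u), (20, 31, 33, u), (38, 18, 1, x), (38, 5, 1, x)}
Projecting to B, F (6 duplicate(s) eliminated): {(13, k), (13, p), (13, t), (13, x), (20, u), (38, x)}
Filtering on B <= 20 leaves {(13, k), (13, p), (13, t), (13, x), (20, u)}.

{(13, k), (13, p), (13, t), (13, x), (20, u)}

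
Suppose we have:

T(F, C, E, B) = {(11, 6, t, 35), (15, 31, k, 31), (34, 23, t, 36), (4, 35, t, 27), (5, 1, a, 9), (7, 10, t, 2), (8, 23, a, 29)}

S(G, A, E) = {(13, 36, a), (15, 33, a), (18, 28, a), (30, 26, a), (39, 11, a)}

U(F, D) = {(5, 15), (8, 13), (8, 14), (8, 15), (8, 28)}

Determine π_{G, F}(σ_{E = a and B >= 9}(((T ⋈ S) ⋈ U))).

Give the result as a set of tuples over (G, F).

Joining T and S on E yields {(5, 1, a, 9, 13, 36), (5, 1, a, 9, 15, 33), (5, 1, a, 9, 18, 28), (5, 1, a, 9, 30, 26), (5, 1, a, 9, 39, 11), (8, 23, a, 29, 13, 36), (8, 23, a, 29, 15, 33), (8, 23, a, 29, 18, 28), (8, 23, a, 29, 30, 26), (8, 23, a, 29, 39, 11)}.
Joining (T ⋈ S) and U on F yields {(5, 1, a, 9, 13, 36, 15), (5, 1, a, 9, 15, 33, 15), (5, 1, a, 9, 18, 28, 15), (5, 1, a, 9, 30, 26, 15), (5, 1, a, 9, 39, 11, 15), (8, 23, a, 29, 13, 36, 13), (8, 23, a, 29, 13, 36, 14), (8, 23, a, 29, 13, 36, 15), (8, 23, a, 29, 13, 36, 28), (8, 23, a, 29, 15, 33, 13), (8, 23, a, 29, 15, 33, 14), (8, 23, a, 29, 15, 33, 15), (8, 23, a, 29, 15, 33, 28), (8, 23, a, 29, 18, 28, 13), (8, 23, a, 29, 18, 28, 14), (8, 23, a, 29, 18, 28, 15), (8, 23, a, 29, 18, 28, 28), (8, 23, a, 29, 30, 26, 13), (8, 23, a, 29, 30, 26, 14), (8, 23, a, 29, 30, 26, 15), (8, 23, a, 29, 30, 26, 28), (8, 23, a, 29, 39, 11, 13), (8, 23, a, 29, 39, 11, 14), (8, 23, a, 29, 39, 11, 15), (8, 23, a, 29, 39, 11, 28)}.
Selection E = a and B >= 9: {(5, 1, a, 9, 13, 36, 15), (5, 1, a, 9, 15, 33, 15), (5, 1, a, 9, 18, 28, 15), (5, 1, a, 9, 30, 26, 15), (5, 1, a, 9, 39, 11, 15), (8, 23, a, 29, 13, 36, 13), (8, 23, a, 29, 13, 36, 14), (8, 23, a, 29, 13, 36, 15), (8, 23, a, 29, 13, 36, 28), (8, 23, a, 29, 15, 33, 13), (8, 23, a, 29, 15, 33, 14), (8, 23, a, 29, 15, 33, 15), (8, 23, a, 29, 15, 33, 28), (8, 23, a, 29, 18, 28, 13), (8, 23, a, 29, 18, 28, 14), (8, 23, a, 29, 18, 28, 15), (8, 23, a, 29, 18, 28, 28), (8, 23, a, 29, 30, 26, 13), (8, 23, a, 29, 30, 26, 14), (8, 23, a, 29, 30, 26, 15), (8, 23, a, 29, 30, 26, 28), (8, 23, a, 29, 39, 11, 13), (8, 23, a, 29, 39, 11, 14), (8, 23, a, 29, 39, 11, 15), (8, 23, a, 29, 39, 11, 28)}
π[G, F]: project onto (G, F) (15 duplicate(s) eliminated) → {(13, 5), (13, 8), (15, 5), (15, 8), (18, 5), (18, 8), (30, 5), (30, 8), (39, 5), (39, 8)}

{(13, 5), (13, 8), (15, 5), (15, 8), (18, 5), (18, 8), (30, 5), (30, 8), (39, 5), (39, 8)}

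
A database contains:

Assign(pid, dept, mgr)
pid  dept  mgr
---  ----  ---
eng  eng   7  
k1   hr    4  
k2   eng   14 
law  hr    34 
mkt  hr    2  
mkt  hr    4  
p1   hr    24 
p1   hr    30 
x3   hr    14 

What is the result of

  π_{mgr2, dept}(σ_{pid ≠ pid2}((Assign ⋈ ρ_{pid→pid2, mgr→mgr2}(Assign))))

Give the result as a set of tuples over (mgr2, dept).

ρ[pid→pid2, mgr→mgr2]: schema becomes (pid2, dept, mgr2); tuples unchanged.
Joining Assign and ρ_{pid→pid2, mgr→mgr2}(Assign) on dept yields {(eng, eng, 7, eng, 7), (eng, eng, 7, k2, 14), (k1, hr, 4, k1, 4), (k1, hr, 4, law, 34), (k1, hr, 4, mkt, 2), (k1, hr, 4, mkt, 4), (k1, hr, 4, p1, 24), (k1, hr, 4, p1, 30), (k1, hr, 4, x3, 14), (k2, eng, 14, eng, 7), (k2, eng, 14, k2, 14), (law, hr, 34, k1, 4), (law, hr, 34, law, 34), (law, hr, 34, mkt, 2), (law, hr, 34, mkt, 4), (law, hr, 34, p1, 24), (law, hr, 34, p1, 30), (law, hr, 34, x3, 14), (mkt, hr, 2, k1, 4), (mkt, hr, 2, law, 34), (mkt, hr, 2, mkt, 2), (mkt, hr, 2, mkt, 4), (mkt, hr, 2, p1, 24), (mkt, hr, 2, p1, 30), (mkt, hr, 2, x3, 14), (mkt, hr, 4, k1, 4), (mkt, hr, 4, law, 34), (mkt, hr, 4, mkt, 2), (mkt, hr, 4, mkt, 4), (mkt, hr, 4, p1, 24), (mkt, hr, 4, p1, 30), (mkt, hr, 4, x3, 14), (p1, hr, 24, k1, 4), (p1, hr, 24, law, 34), (p1, hr, 24, mkt, 2), (p1, hr, 24, mkt, 4), (p1, hr, 24, p1, 24), (p1, hr, 24, p1, 30), (p1, hr, 24, x3, 14), (p1, hr, 30, k1, 4), (p1, hr, 30, law, 34), (p1, hr, 30, mkt, 2), (p1, hr, 30, mkt, 4), (p1, hr, 30, p1, 24), (p1, hr, 30, p1, 30), (p1, hr, 30, x3, 14), (x3, hr, 14, k1, 4), (x3, hr, 14, law, 34), (x3, hr, 14, mkt, 2), (x3, hr, 14, mkt, 4), (x3, hr, 14, p1, 24), (x3, hr, 14, p1, 30), (x3, hr, 14, x3, 14)}.
σ[pid ≠ pid2]: keep tuples satisfying pid ≠ pid2 → {(eng, eng, 7, k2, 14), (k1, hr, 4, law, 34), (k1, hr, 4, mkt, 2), (k1, hr, 4, mkt, 4), (k1, hr, 4, p1, 24), (k1, hr, 4, p1, 30), (k1, hr, 4, x3, 14), (k2, eng, 14, eng, 7), (law, hr, 34, k1, 4), (law, hr, 34, mkt, 2), (law, hr, 34, mkt, 4), (law, hr, 34, p1, 24), (law, hr, 34, p1, 30), (law, hr, 34, x3, 14), (mkt, hr, 2, k1, 4), (mkt, hr, 2, law, 34), (mkt, hr, 2, p1, 24), (mkt, hr, 2, p1, 30), (mkt, hr, 2, x3, 14), (mkt, hr, 4, k1, 4), (mkt, hr, 4, law, 34), (mkt, hr, 4, p1, 24), (mkt, hr, 4, p1, 30), (mkt, hr, 4, x3, 14), (p1, hr, 24, k1, 4), (p1, hr, 24, law, 34), (p1, hr, 24, mkt, 2), (p1, hr, 24, mkt, 4), (p1, hr, 24, x3, 14), (p1, hr, 30, k1, 4), (p1, hr, 30, law, 34), (p1, hr, 30, mkt, 2), (p1, hr, 30, mkt, 4), (p1, hr, 30, x3, 14), (x3, hr, 14, k1, 4), (x3, hr, 14, law, 34), (x3, hr, 14, mkt, 2), (x3, hr, 14, mkt, 4), (x3, hr, 14, p1, 24), (x3, hr, 14, p1, 30)}
π[mgr2, dept]: project onto (mgr2, dept) (32 duplicate(s) eliminated) → {(14, eng), (14, hr), (2, hr), (24, hr), (30, hr), (34, hr), (4, hr), (7, eng)}

{(14, eng), (14, hr), (2, hr), (24, hr), (30, hr), (34, hr), (4, hr), (7, eng)}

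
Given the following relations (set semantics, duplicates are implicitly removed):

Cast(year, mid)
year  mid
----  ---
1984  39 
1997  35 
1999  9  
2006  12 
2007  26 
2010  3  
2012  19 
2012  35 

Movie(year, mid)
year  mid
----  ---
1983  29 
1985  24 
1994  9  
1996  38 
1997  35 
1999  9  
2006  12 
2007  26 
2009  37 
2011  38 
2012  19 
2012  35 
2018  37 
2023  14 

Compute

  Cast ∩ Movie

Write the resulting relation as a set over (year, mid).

{(1997, 35), (1999, 9), (2006, 12), (2007, 26), (2012, 19), (2012, 35)}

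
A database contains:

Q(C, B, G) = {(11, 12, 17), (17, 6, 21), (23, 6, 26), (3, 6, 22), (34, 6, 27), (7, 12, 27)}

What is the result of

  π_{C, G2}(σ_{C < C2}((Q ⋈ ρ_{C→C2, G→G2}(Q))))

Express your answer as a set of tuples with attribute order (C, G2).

{(17, 26), (17, 27), (23, 27), (3, 21), (3, 26), (3, 27), (7, 17)}

ρ[C→C2, G→G2]: schema becomes (C2, B, G2); tuples unchanged.
Joining Q and ρ_{C→C2, G→G2}(Q) on B yields {(11, 12, 17, 11, 17), (11, 12, 17, 7, 27), (17, 6, 21, 17, 21), (17, 6, 21, 23, 26), (17, 6, 21, 3, 22), (17, 6, 21, 34, 27), (23, 6, 26, 17, 21), (23, 6, 26, 23, 26), (23, 6, 26, 3, 22), (23, 6, 26, 34, 27), (3, 6, 22, 17, 21), (3, 6, 22, 23, 26), (3, 6, 22, 3, 22), (3, 6, 22, 34, 27), (34, 6, 27, 17, 21), (34, 6, 27, 23, 26), (34, 6, 27, 3, 22), (34, 6, 27, 34, 27), (7, 12, 27, 11, 17), (7, 12, 27, 7, 27)}.
Apply σ_{C < C2}; surviving tuples: {(17, 6, 21, 23, 26), (17, 6, 21, 34, 27), (23, 6, 26, 34, 27), (3, 6, 22, 17, 21), (3, 6, 22, 23, 26), (3, 6, 22, 34, 27), (7, 12, 27, 11, 17)}
π[C, G2]: project onto (C, G2) → {(17, 26), (17, 27), (23, 27), (3, 21), (3, 26), (3, 27), (7, 17)}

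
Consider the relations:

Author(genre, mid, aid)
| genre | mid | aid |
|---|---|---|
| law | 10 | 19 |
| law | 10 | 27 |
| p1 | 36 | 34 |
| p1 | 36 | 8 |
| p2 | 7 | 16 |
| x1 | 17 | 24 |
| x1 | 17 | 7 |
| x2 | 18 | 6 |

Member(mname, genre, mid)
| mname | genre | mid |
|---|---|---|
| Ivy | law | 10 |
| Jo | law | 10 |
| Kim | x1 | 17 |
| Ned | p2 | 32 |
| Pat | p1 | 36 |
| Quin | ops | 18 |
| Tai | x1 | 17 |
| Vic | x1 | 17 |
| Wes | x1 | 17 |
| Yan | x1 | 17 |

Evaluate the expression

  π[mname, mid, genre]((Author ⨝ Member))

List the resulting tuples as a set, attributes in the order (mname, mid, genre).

{(Ivy, 10, law), (Jo, 10, law), (Kim, 17, x1), (Pat, 36, p1), (Tai, 17, x1), (Vic, 17, x1), (Wes, 17, x1), (Yan, 17, x1)}

Natural join on genre, mid: {(law, 10, 19, Ivy), (law, 10, 19, Jo), (law, 10, 27, Ivy), (law, 10, 27, Jo), (p1, 36, 34, Pat), (p1, 36, 8, Pat), (x1, 17, 24, Kim), (x1, 17, 24, Tai), (x1, 17, 24, Vic), (x1, 17, 24, Wes), (x1, 17, 24, Yan), (x1, 17, 7, Kim), (x1, 17, 7, Tai), (x1, 17, 7, Vic), (x1, 17, 7, Wes), (x1, 17, 7, Yan)}
π_{mname, mid, genre} gives {(Ivy, 10, law), (Jo, 10, law), (Kim, 17, x1), (Pat, 36, p1), (Tai, 17, x1), (Vic, 17, x1), (Wes, 17, x1), (Yan, 17, x1)} (8 duplicate(s) eliminated).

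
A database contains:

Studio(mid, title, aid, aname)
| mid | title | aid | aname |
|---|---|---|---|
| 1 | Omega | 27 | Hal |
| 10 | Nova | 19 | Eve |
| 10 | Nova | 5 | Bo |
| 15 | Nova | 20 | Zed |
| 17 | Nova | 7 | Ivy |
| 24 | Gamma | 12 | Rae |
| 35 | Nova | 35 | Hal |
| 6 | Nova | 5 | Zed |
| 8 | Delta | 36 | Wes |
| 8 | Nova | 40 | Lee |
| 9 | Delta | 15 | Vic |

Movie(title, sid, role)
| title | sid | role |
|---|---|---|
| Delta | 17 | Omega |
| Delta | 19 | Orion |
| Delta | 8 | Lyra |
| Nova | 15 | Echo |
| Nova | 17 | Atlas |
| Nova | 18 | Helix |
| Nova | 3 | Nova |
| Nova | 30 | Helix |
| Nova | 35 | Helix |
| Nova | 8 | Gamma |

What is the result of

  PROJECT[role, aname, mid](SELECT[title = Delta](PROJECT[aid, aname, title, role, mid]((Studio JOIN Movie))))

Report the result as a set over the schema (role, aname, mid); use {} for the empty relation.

Studio ⋈ Movie (natural join on title): {(10, Nova, 19, Eve, 15, Echo), (10, Nova, 19, Eve, 17, Atlas), (10, Nova, 19, Eve, 18, Helix), (10, Nova, 19, Eve, 3, Nova), (10, Nova, 19, Eve, 30, Helix), (10, Nova, 19, Eve, 35, Helix), (10, Nova, 19, Eve, 8, Gamma), (10, Nova, 5, Bo, 15, Echo), (10, Nova, 5, Bo, 17, Atlas), (10, Nova, 5, Bo, 18, Helix), (10, Nova, 5, Bo, 3, Nova), (10, Nova, 5, Bo, 30, Helix), (10, Nova, 5, Bo, 35, Helix), (10, Nova, 5, Bo, 8, Gamma), (15, Nova, 20, Zed, 15, Echo), (15, Nova, 20, Zed, 17, Atlas), (15, Nova, 20, Zed, 18, Helix), (15, Nova, 20, Zed, 3, Nova), (15, Nova, 20, Zed, 30, Helix), (15, Nova, 20, Zed, 35, Helix), (15, Nova, 20, Zed, 8, Gamma), (17, Nova, 7, Ivy, 15, Echo), (17, Nova, 7, Ivy, 17, Atlas), (17, Nova, 7, Ivy, 18, Helix), (17, Nova, 7, Ivy, 3, Nova), (17, Nova, 7, Ivy, 30, Helix), (17, Nova, 7, Ivy, 35, Helix), (17, Nova, 7, Ivy, 8, Gamma), (35, Nova, 35, Hal, 15, Echo), (35, Nova, 35, Hal, 17, Atlas), (35, Nova, 35, Hal, 18, Helix), (35, Nova, 35, Hal, 3, Nova), (35, Nova, 35, Hal, 30, Helix), (35, Nova, 35, Hal, 35, Helix), (35, Nova, 35, Hal, 8, Gamma), (6, Nova, 5, Zed, 15, Echo), (6, Nova, 5, Zed, 17, Atlas), (6, Nova, 5, Zed, 18, Helix), (6, Nova, 5, Zed, 3, Nova), (6, Nova, 5, Zed, 30, Helix), (6, Nova, 5, Zed, 35, Helix), (6, Nova, 5, Zed, 8, Gamma), (8, Delta, 36, Wes, 17, Omega), (8, Delta, 36, Wes, 19, Orion), (8, Delta, 36, Wes, 8, Lyra), (8, Nova, 40, Lee, 15, Echo), (8, Nova, 40, Lee, 17, Atlas), (8, Nova, 40, Lee, 18, Helix), (8, Nova, 40, Lee, 3, Nova), (8, Nova, 40, Lee, 30, Helix), (8, Nova, 40, Lee, 35, Helix), (8, Nova, 40, Lee, 8, Gamma), (9, Delta, 15, Vic, 17, Omega), (9, Delta, 15, Vic, 19, Orion), (9, Delta, 15, Vic, 8, Lyra)}
π_{aid, aname, title, role, mid} gives {(15, Vic, Delta, Lyra, 9), (15, Vic, Delta, Omega, 9), (15, Vic, Delta, Orion, 9), (19, Eve, Nova, Atlas, 10), (19, Eve, Nova, Echo, 10), (19, Eve, Nova, Gamma, 10), (19, Eve, Nova, Helix, 10), (19, Eve, Nova, Nova, 10), (20, Zed, Nova, Atlas, 15), (20, Zed, Nova, Echo, 15), (20, Zed, Nova, Gamma, 15), (20, Zed, Nova, Helix, 15), (20, Zed, Nova, Nova, 15), (35, Hal, Nova, Atlas, 35), (35, Hal, Nova, Echo, 35), (35, Hal, Nova, Gamma, 35), (35, Hal, Nova, Helix, 35), (35, Hal, Nova, Nova, 35), (36, Wes, Delta, Lyra, 8), (36, Wes, Delta, Omega, 8), (36, Wes, Delta, Orion, 8), (40, Lee, Nova, Atlas, 8), (40, Lee, Nova, Echo, 8), (40, Lee, Nova, Gamma, 8), (40, Lee, Nova, Helix, 8), (40, Lee, Nova, Nova, 8), (5, Bo, Nova, Atlas, 10), (5, Bo, Nova, Echo, 10), (5, Bo, Nova, Gamma, 10), (5, Bo, Nova, Helix, 10), (5, Bo, Nova, Nova, 10), (5, Zed, Nova, Atlas, 6), (5, Zed, Nova, Echo, 6), (5, Zed, Nova, Gamma, 6), (5, Zed, Nova, Helix, 6), (5, Zed, Nova, Nova, 6), (7, Ivy, Nova, Atlas, 17), (7, Ivy, Nova, Echo, 17), (7, Ivy, Nova, Gamma, 17), (7, Ivy, Nova, Helix, 17), (7, Ivy, Nova, Nova, 17)} (14 duplicate(s) eliminated).
Apply σ_{title = Delta}; surviving tuples: {(15, Vic, Delta, Lyra, 9), (15, Vic, Delta, Omega, 9), (15, Vic, Delta, Orion, 9), (36, Wes, Delta, Lyra, 8), (36, Wes, Delta, Omega, 8), (36, Wes, Delta, Orion, 8)}
π_{role, aname, mid} gives {(Lyra, Vic, 9), (Lyra, Wes, 8), (Omega, Vic, 9), (Omega, Wes, 8), (Orion, Vic, 9), (Orion, Wes, 8)}.

{(Lyra, Vic, 9), (Lyra, Wes, 8), (Omega, Vic, 9), (Omega, Wes, 8), (Orion, Vic, 9), (Orion, Wes, 8)}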